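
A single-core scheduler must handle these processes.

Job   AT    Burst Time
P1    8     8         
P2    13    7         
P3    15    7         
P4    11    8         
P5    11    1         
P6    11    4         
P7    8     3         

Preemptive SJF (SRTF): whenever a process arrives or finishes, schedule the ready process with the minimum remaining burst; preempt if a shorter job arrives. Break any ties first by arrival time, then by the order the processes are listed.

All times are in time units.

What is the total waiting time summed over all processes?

61

Timeline: | idle 0-8 | P7 8-11 | P5 11-12 | P6 12-16 | P2 16-23 | P3 23-30 | P1 30-38 | P4 38-46 |
Completion: P1=38  P2=23  P3=30  P4=46  P5=12  P6=16  P7=11
Waiting = turnaround − burst: P1=22, P2=3, P3=8, P4=27, P5=0, P6=1, P7=0
Total waiting = 22 + 3 + 8 + 27 + 0 + 1 + 0 = 61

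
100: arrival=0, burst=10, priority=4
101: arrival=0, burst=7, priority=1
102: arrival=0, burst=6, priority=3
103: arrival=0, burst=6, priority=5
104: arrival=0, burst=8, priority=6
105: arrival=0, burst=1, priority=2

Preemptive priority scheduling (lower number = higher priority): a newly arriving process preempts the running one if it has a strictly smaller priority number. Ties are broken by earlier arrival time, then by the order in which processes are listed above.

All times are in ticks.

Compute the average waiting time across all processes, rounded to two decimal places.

Gantt: | 101 0-7 | 105 7-8 | 102 8-14 | 100 14-24 | 103 24-30 | 104 30-38 |
Completion: 100=24  101=7  102=14  103=30  104=38  105=8
Waiting times: 100=14, 101=0, 102=8, 103=24, 104=30, 105=7
Average waiting = (14+0+8+24+30+7) / 6 = 83/6 = 13.83

13.83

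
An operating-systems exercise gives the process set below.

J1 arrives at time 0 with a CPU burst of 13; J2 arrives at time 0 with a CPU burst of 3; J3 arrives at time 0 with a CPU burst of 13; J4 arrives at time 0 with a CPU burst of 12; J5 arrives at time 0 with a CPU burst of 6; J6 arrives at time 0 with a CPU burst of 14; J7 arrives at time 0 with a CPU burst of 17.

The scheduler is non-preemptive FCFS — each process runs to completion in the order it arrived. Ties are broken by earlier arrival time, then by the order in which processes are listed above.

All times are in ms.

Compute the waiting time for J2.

13

Timeline: | J1 0-13 | J2 13-16 | J3 16-29 | J4 29-41 | J5 41-47 | J6 47-61 | J7 61-78 |
Completion: J1=13  J2=16  J3=29  J4=41  J5=47  J6=61  J7=78
Turnaround (C−A): J1=13  J2=16  J3=29  J4=41  J5=47  J6=61  J7=78
Waiting(J2) = turnaround − burst = 16 − 3 = 13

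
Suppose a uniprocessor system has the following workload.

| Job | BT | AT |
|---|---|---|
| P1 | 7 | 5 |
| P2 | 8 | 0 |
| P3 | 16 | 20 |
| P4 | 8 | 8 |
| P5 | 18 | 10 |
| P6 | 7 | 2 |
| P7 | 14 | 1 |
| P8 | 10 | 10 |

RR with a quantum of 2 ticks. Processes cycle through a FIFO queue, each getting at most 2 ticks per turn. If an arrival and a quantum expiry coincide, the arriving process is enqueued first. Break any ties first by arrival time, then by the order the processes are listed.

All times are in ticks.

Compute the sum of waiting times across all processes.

357

Timeline: | P2 0-2 | P7 2-4 | P6 4-6 | P2 6-8 | P7 8-10 | P1 10-12 | P6 12-14 | P4 14-16 | P2 16-18 | P5 18-20 | P8 20-22 | P7 22-24 | P1 24-26 | P6 26-28 | P4 28-30 | P2 30-32 | P3 32-34 | P5 34-36 | P8 36-38 | P7 38-40 | P1 40-42 | P6 42-43 | P4 43-45 | P3 45-47 | P5 47-49 | P8 49-51 | P7 51-53 | P1 53-54 | P4 54-56 | P3 56-58 | P5 58-60 | P8 60-62 | P7 62-64 | P3 64-66 | P5 66-68 | P8 68-70 | P7 70-72 | P3 72-74 | P5 74-76 | P3 76-78 | P5 78-80 | P3 80-82 | P5 82-84 | P3 84-86 | P5 86-88 |
Completion: P1=54  P2=32  P3=86  P4=56  P5=88  P6=43  P7=72  P8=70
Turnaround (C−A): P1=49  P2=32  P3=66  P4=48  P5=78  P6=41  P7=71  P8=60
Waiting = turnaround − burst: P1=42, P2=24, P3=50, P4=40, P5=60, P6=34, P7=57, P8=50
Total waiting = 42 + 24 + 50 + 40 + 60 + 34 + 57 + 50 = 357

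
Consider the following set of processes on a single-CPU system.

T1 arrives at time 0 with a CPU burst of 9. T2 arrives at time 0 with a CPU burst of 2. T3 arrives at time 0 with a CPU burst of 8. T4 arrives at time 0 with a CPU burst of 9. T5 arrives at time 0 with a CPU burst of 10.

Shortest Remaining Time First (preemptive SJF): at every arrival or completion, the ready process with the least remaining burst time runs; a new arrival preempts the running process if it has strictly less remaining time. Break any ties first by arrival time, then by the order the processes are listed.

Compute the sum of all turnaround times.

Schedule: | T2 0-2 | T3 2-10 | T1 10-19 | T4 19-28 | T5 28-38 |
Completion: T1=19  T2=2  T3=10  T4=28  T5=38
Turnaround (C−A): T1=19  T2=2  T3=10  T4=28  T5=38
Turnaround = completion − arrival: T1=19, T2=2, T3=10, T4=28, T5=38
Total turnaround = 19 + 2 + 10 + 28 + 38 = 97

97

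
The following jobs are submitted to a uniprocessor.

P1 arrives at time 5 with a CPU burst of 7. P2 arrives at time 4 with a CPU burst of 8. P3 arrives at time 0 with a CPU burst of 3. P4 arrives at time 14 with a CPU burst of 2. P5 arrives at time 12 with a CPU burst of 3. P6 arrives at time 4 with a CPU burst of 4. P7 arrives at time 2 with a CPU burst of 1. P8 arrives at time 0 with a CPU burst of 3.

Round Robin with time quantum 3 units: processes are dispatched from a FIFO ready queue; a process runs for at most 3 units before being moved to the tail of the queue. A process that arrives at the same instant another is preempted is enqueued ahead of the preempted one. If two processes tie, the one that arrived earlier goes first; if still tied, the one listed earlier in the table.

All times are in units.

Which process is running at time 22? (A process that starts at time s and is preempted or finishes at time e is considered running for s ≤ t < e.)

P6

Schedule: | P3 0-3 | P8 3-6 | P7 6-7 | P2 7-10 | P6 10-13 | P1 13-16 | P2 16-19 | P5 19-22 | P6 22-23 | P4 23-25 | P1 25-28 | P2 28-30 | P1 30-31 |
Completion: P1=31  P2=30  P3=3  P4=25  P5=22  P6=23  P7=7  P8=6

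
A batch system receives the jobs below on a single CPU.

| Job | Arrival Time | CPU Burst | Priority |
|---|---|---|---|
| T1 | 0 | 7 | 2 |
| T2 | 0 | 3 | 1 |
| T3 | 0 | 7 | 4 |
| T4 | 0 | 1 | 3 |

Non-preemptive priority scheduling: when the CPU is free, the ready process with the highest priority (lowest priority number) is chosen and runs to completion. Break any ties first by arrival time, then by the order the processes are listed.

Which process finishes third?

Schedule: | T2 0-3 | T1 3-10 | T4 10-11 | T3 11-18 |
Completion: T1=10  T2=3  T3=18  T4=11
Turnaround (C−A): T1=10  T2=3  T3=18  T4=11
Finish order: T2 → T1 → T4 → T3

T4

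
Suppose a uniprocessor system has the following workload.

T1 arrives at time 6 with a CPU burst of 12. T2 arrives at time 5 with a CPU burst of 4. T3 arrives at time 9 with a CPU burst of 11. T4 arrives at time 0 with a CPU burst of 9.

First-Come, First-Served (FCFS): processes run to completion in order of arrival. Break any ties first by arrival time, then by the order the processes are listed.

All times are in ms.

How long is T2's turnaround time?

Schedule: | T4 0-9 | T2 9-13 | T1 13-25 | T3 25-36 |
Completion: T1=25  T2=13  T3=36  T4=9
Turnaround(T2) = completion − arrival = 13 − 5 = 8

8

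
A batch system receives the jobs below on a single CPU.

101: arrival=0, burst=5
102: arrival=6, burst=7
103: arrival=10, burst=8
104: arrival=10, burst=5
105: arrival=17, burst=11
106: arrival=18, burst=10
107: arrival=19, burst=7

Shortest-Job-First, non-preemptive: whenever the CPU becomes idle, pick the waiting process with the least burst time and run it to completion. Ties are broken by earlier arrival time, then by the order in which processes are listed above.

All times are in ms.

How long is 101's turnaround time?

Timeline: | 101 0-5 | idle 5-6 | 102 6-13 | 104 13-18 | 103 18-26 | 107 26-33 | 106 33-43 | 105 43-54 |
Completion: 101=5  102=13  103=26  104=18  105=54  106=43  107=33
Turnaround (C−A): 101=5  102=7  103=16  104=8  105=37  106=25  107=14
Turnaround(101) = completion − arrival = 5 − 0 = 5

5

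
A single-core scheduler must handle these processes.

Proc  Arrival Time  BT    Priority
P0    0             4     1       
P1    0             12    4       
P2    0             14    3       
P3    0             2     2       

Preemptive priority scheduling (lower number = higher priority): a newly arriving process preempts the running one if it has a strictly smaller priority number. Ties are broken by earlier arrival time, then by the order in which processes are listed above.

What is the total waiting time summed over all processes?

Schedule: | P0 0-4 | P3 4-6 | P2 6-20 | P1 20-32 |
Completion: P0=4  P1=32  P2=20  P3=6
Waiting = turnaround − burst: P0=0, P1=20, P2=6, P3=4
Total waiting = 0 + 20 + 6 + 4 = 30

30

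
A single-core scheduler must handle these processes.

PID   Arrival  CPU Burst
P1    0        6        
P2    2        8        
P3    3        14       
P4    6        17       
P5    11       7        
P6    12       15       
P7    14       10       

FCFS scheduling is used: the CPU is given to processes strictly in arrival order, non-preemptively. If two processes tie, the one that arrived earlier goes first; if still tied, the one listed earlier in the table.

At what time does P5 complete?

Timeline: | P1 0-6 | P2 6-14 | P3 14-28 | P4 28-45 | P5 45-52 | P6 52-67 | P7 67-77 |
Completion: P1=6  P2=14  P3=28  P4=45  P5=52  P6=67  P7=77

52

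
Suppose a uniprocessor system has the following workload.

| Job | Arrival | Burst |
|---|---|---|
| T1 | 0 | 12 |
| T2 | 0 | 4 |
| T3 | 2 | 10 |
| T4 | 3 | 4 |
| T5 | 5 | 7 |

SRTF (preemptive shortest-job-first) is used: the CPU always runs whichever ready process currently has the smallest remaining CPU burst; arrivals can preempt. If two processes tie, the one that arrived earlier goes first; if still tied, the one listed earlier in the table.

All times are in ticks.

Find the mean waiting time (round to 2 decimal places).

Schedule: | T2 0-4 | T4 4-8 | T5 8-15 | T3 15-25 | T1 25-37 |
Completion: T1=37  T2=4  T3=25  T4=8  T5=15
Turnaround (C−A): T1=37  T2=4  T3=23  T4=5  T5=10
Waiting times: T1=25, T2=0, T3=13, T4=1, T5=3
Average waiting = (25+0+13+1+3) / 5 = 42/5 = 8.40

8.40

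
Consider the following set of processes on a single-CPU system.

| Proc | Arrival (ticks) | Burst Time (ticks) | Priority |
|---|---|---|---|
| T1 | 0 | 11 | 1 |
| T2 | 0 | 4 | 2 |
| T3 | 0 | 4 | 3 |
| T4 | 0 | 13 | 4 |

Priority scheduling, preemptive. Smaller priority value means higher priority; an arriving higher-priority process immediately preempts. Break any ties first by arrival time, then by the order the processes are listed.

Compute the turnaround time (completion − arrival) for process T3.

19

Gantt: | T1 0-11 | T2 11-15 | T3 15-19 | T4 19-32 |
Completion: T1=11  T2=15  T3=19  T4=32
Turnaround (C−A): T1=11  T2=15  T3=19  T4=32
Turnaround(T3) = completion − arrival = 19 − 0 = 19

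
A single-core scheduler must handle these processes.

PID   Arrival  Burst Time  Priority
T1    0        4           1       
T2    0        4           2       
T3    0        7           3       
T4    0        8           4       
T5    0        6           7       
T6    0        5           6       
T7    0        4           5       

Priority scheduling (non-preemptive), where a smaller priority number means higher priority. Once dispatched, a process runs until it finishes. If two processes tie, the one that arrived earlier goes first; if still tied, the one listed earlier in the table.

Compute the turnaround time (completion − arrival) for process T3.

Timeline: | T1 0-4 | T2 4-8 | T3 8-15 | T4 15-23 | T7 23-27 | T6 27-32 | T5 32-38 |
Completion: T1=4  T2=8  T3=15  T4=23  T5=38  T6=32  T7=27
Turnaround (C−A): T1=4  T2=8  T3=15  T4=23  T5=38  T6=32  T7=27
Turnaround(T3) = completion − arrival = 15 − 0 = 15

15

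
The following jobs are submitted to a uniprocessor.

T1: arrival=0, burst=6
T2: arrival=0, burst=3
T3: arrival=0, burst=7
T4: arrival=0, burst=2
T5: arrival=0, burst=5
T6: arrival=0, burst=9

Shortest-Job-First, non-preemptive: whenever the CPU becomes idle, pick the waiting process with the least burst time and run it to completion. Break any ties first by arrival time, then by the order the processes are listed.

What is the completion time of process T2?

Timeline: | T4 0-2 | T2 2-5 | T5 5-10 | T1 10-16 | T3 16-23 | T6 23-32 |
Completion: T1=16  T2=5  T3=23  T4=2  T5=10  T6=32

5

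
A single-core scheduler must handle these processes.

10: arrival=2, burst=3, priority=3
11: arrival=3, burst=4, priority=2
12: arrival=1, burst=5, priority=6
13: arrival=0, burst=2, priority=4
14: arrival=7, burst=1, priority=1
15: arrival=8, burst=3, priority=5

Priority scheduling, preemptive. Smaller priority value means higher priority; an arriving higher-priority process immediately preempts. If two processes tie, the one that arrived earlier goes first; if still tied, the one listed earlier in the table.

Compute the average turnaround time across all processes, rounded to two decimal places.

6.17

Gantt: | 13 0-2 | 10 2-3 | 11 3-7 | 14 7-8 | 10 8-10 | 15 10-13 | 12 13-18 |
Completion: 10=10  11=7  12=18  13=2  14=8  15=13
Turnaround (C−A): 10=8  11=4  12=17  13=2  14=1  15=5
Turnaround times: 10=8, 11=4, 12=17, 13=2, 14=1, 15=5
Average turnaround = (8+4+17+2+1+5) / 6 = 37/6 = 6.17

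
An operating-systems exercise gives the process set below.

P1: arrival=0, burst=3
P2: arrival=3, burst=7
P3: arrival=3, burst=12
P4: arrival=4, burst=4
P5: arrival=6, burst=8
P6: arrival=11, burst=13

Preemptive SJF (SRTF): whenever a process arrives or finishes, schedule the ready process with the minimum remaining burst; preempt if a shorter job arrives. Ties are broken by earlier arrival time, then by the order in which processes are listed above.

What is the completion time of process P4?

Gantt: | P1 0-3 | P2 3-4 | P4 4-8 | P2 8-14 | P5 14-22 | P3 22-34 | P6 34-47 |
Completion: P1=3  P2=14  P3=34  P4=8  P5=22  P6=47

8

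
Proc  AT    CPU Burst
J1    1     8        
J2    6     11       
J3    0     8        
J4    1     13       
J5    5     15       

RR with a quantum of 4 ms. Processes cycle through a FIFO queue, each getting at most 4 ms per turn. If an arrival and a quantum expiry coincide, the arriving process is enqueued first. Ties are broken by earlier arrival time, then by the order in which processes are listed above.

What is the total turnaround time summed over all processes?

189

Timeline: | J3 0-4 | J1 4-8 | J4 8-12 | J3 12-16 | J5 16-20 | J2 20-24 | J1 24-28 | J4 28-32 | J5 32-36 | J2 36-40 | J4 40-44 | J5 44-48 | J2 48-51 | J4 51-52 | J5 52-55 |
Completion: J1=28  J2=51  J3=16  J4=52  J5=55
Turnaround (C−A): J1=27  J2=45  J3=16  J4=51  J5=50
Turnaround = completion − arrival: J1=27, J2=45, J3=16, J4=51, J5=50
Total turnaround = 27 + 45 + 16 + 51 + 50 = 189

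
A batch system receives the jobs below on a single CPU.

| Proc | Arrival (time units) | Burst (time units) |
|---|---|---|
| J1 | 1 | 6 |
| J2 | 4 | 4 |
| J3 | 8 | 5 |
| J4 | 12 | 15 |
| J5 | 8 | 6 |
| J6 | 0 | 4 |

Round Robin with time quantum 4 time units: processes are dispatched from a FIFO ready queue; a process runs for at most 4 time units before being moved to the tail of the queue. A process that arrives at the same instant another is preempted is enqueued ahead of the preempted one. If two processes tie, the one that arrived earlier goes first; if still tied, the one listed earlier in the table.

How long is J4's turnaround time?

Timeline: | J6 0-4 | J1 4-8 | J2 8-12 | J3 12-16 | J5 16-20 | J1 20-22 | J4 22-26 | J3 26-27 | J5 27-29 | J4 29-40 |
Completion: J1=22  J2=12  J3=27  J4=40  J5=29  J6=4
Turnaround(J4) = completion − arrival = 40 − 12 = 28

28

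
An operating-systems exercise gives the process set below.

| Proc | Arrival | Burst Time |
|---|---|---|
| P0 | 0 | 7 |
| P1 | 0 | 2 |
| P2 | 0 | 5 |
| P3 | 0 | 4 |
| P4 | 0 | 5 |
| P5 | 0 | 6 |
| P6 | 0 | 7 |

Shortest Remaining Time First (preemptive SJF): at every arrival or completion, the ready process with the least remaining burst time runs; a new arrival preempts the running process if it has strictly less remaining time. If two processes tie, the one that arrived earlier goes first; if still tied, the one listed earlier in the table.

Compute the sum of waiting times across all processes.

Schedule: | P1 0-2 | P3 2-6 | P2 6-11 | P4 11-16 | P5 16-22 | P0 22-29 | P6 29-36 |
Completion: P0=29  P1=2  P2=11  P3=6  P4=16  P5=22  P6=36
Waiting = turnaround − burst: P0=22, P1=0, P2=6, P3=2, P4=11, P5=16, P6=29
Total waiting = 22 + 0 + 6 + 2 + 11 + 16 + 29 = 86

86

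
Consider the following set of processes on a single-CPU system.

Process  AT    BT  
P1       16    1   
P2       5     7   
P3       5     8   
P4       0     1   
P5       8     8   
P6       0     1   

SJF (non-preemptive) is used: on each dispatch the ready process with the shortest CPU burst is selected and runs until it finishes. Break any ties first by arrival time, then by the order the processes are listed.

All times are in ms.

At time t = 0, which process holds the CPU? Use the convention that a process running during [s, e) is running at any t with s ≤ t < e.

P4

Gantt: | P4 0-1 | P6 1-2 | idle 2-5 | P2 5-12 | P3 12-20 | P1 20-21 | P5 21-29 |
Completion: P1=21  P2=12  P3=20  P4=1  P5=29  P6=2
Turnaround (C−A): P1=5  P2=7  P3=15  P4=1  P5=21  P6=2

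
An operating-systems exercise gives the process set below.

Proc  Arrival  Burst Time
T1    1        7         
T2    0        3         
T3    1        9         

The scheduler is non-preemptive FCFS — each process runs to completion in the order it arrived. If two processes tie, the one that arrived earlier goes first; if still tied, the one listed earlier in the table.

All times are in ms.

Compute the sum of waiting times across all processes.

Schedule: | T2 0-3 | T1 3-10 | T3 10-19 |
Completion: T1=10  T2=3  T3=19
Turnaround (C−A): T1=9  T2=3  T3=18
Waiting = turnaround − burst: T1=2, T2=0, T3=9
Total waiting = 2 + 0 + 9 = 11

11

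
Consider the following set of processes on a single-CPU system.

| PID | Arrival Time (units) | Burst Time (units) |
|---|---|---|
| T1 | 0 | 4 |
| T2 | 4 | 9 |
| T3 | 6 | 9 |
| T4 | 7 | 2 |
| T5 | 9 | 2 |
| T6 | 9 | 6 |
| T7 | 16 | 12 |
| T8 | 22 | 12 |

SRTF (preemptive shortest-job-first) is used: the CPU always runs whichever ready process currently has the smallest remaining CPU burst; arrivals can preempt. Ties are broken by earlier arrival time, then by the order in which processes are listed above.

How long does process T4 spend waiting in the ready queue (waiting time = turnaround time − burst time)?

Gantt: | T1 0-4 | T2 4-7 | T4 7-9 | T5 9-11 | T2 11-17 | T6 17-23 | T3 23-32 | T7 32-44 | T8 44-56 |
Completion: T1=4  T2=17  T3=32  T4=9  T5=11  T6=23  T7=44  T8=56
Waiting(T4) = turnaround − burst = 2 − 2 = 0

0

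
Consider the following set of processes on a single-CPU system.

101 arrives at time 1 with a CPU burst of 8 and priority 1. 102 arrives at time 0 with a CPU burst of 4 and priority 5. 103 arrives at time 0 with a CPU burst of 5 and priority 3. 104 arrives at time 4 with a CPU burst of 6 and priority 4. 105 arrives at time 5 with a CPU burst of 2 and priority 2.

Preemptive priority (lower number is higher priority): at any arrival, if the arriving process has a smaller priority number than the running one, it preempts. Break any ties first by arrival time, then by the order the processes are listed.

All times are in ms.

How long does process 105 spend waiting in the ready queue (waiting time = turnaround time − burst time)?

4

Timeline: | 103 0-1 | 101 1-9 | 105 9-11 | 103 11-15 | 104 15-21 | 102 21-25 |
Completion: 101=9  102=25  103=15  104=21  105=11
Waiting(105) = turnaround − burst = 6 − 2 = 4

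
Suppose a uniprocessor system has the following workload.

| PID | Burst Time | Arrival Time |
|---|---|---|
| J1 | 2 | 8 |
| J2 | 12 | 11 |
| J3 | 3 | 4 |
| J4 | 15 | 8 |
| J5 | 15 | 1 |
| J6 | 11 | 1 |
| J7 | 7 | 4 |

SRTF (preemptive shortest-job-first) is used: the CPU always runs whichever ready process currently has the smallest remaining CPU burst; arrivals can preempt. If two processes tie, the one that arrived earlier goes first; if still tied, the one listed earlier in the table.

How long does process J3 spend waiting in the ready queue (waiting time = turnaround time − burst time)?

Gantt: | idle 0-1 | J6 1-4 | J3 4-7 | J7 7-8 | J1 8-10 | J7 10-16 | J6 16-24 | J2 24-36 | J5 36-51 | J4 51-66 |
Completion: J1=10  J2=36  J3=7  J4=66  J5=51  J6=24  J7=16
Waiting(J3) = turnaround − burst = 3 − 3 = 0

0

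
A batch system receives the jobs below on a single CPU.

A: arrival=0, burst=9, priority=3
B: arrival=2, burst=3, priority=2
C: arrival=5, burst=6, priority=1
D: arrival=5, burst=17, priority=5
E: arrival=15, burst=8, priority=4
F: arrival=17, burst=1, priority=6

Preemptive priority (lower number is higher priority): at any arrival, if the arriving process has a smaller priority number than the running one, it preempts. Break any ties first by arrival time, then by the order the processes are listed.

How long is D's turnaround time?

38

Schedule: | A 0-2 | B 2-5 | C 5-11 | A 11-18 | E 18-26 | D 26-43 | F 43-44 |
Completion: A=18  B=5  C=11  D=43  E=26  F=44
Turnaround (C−A): A=18  B=3  C=6  D=38  E=11  F=27
Turnaround(D) = completion − arrival = 43 − 5 = 38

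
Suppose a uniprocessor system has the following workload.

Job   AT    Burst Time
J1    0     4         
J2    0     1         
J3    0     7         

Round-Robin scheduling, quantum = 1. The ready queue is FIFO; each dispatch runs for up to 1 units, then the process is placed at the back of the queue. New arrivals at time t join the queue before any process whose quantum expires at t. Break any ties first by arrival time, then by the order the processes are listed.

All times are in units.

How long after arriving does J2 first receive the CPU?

Gantt: | J1 0-1 | J2 1-2 | J3 2-3 | J1 3-4 | J3 4-5 | J1 5-6 | J3 6-7 | J1 7-8 | J3 8-12 |
Completion: J1=8  J2=2  J3=12
Turnaround (C−A): J1=8  J2=2  J3=12
Response(J2) = first start − arrival = 1 − 0 = 1

1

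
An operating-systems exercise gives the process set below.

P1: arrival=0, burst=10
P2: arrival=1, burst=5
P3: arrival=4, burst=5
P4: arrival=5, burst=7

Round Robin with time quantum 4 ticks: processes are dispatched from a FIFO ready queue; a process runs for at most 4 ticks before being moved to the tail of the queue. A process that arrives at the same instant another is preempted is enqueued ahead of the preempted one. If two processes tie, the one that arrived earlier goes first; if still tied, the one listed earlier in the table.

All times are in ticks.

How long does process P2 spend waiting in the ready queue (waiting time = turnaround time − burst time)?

Schedule: | P1 0-4 | P2 4-8 | P3 8-12 | P1 12-16 | P4 16-20 | P2 20-21 | P3 21-22 | P1 22-24 | P4 24-27 |
Completion: P1=24  P2=21  P3=22  P4=27
Turnaround (C−A): P1=24  P2=20  P3=18  P4=22
Waiting(P2) = turnaround − burst = 20 − 5 = 15

15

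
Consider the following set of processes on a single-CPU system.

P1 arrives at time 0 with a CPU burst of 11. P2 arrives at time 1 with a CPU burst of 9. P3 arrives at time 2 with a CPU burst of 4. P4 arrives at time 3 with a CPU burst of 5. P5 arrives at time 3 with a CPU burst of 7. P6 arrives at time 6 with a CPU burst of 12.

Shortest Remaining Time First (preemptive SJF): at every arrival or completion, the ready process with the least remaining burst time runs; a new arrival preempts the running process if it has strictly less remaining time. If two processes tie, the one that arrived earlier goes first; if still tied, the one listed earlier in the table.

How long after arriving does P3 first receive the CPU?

Timeline: | P1 0-1 | P2 1-2 | P3 2-6 | P4 6-11 | P5 11-18 | P2 18-26 | P1 26-36 | P6 36-48 |
Completion: P1=36  P2=26  P3=6  P4=11  P5=18  P6=48
Turnaround (C−A): P1=36  P2=25  P3=4  P4=8  P5=15  P6=42
Response(P3) = first start − arrival = 2 − 2 = 0

0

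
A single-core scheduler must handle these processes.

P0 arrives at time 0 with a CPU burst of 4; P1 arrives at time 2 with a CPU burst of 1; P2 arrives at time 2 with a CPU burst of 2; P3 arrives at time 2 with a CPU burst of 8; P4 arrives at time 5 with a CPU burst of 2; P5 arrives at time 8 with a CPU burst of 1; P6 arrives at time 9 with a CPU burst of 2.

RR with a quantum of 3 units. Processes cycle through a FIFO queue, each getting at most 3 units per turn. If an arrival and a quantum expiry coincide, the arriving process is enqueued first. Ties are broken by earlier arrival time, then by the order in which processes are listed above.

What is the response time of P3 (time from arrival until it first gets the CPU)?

Timeline: | P0 0-3 | P1 3-4 | P2 4-6 | P3 6-9 | P0 9-10 | P4 10-12 | P5 12-13 | P6 13-15 | P3 15-20 |
Completion: P0=10  P1=4  P2=6  P3=20  P4=12  P5=13  P6=15
Response(P3) = first start − arrival = 6 − 2 = 4

4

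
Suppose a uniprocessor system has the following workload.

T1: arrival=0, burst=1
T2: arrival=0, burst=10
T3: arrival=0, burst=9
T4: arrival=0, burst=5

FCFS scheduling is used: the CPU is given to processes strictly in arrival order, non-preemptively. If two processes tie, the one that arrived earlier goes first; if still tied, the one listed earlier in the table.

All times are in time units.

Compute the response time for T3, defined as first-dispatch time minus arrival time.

Schedule: | T1 0-1 | T2 1-11 | T3 11-20 | T4 20-25 |
Completion: T1=1  T2=11  T3=20  T4=25
Response(T3) = first start − arrival = 11 − 0 = 11

11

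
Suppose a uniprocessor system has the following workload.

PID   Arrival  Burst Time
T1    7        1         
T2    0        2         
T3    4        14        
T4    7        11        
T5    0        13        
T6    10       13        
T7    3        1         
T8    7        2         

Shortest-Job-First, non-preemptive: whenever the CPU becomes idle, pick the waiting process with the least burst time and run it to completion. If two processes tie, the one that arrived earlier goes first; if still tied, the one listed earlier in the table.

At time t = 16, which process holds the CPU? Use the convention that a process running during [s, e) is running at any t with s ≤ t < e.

Schedule: | T2 0-2 | T5 2-15 | T7 15-16 | T1 16-17 | T8 17-19 | T4 19-30 | T6 30-43 | T3 43-57 |
Completion: T1=17  T2=2  T3=57  T4=30  T5=15  T6=43  T7=16  T8=19
Turnaround (C−A): T1=10  T2=2  T3=53  T4=23  T5=15  T6=33  T7=13  T8=12

T1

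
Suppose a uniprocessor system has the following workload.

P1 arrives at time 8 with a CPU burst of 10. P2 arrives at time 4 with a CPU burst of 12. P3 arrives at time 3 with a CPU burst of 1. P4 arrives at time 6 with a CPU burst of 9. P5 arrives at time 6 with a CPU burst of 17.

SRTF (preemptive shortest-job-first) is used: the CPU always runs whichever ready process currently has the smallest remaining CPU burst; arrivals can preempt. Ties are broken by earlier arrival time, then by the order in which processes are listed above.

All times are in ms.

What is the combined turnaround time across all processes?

104

Gantt: | idle 0-3 | P3 3-4 | P2 4-6 | P4 6-15 | P2 15-25 | P1 25-35 | P5 35-52 |
Completion: P1=35  P2=25  P3=4  P4=15  P5=52
Turnaround (C−A): P1=27  P2=21  P3=1  P4=9  P5=46
Turnaround = completion − arrival: P1=27, P2=21, P3=1, P4=9, P5=46
Total turnaround = 27 + 21 + 1 + 9 + 46 = 104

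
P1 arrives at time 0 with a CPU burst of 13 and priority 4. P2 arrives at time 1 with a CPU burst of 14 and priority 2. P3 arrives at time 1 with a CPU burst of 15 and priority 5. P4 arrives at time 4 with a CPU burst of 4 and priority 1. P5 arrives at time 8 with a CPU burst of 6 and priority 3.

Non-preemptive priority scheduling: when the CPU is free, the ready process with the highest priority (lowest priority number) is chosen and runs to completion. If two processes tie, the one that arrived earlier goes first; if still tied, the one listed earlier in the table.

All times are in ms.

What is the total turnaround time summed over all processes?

Timeline: | P1 0-13 | P4 13-17 | P2 17-31 | P5 31-37 | P3 37-52 |
Completion: P1=13  P2=31  P3=52  P4=17  P5=37
Turnaround = completion − arrival: P1=13, P2=30, P3=51, P4=13, P5=29
Total turnaround = 13 + 30 + 51 + 13 + 29 = 136

136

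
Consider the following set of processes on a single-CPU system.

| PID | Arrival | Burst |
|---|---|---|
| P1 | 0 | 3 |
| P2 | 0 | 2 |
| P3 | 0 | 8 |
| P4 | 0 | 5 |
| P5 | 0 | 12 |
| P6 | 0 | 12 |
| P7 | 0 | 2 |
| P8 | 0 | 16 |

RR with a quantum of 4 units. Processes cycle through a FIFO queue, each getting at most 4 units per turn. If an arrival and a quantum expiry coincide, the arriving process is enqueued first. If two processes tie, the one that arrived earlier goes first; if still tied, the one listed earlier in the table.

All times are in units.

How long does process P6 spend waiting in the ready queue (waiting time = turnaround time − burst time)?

Gantt: | P1 0-3 | P2 3-5 | P3 5-9 | P4 9-13 | P5 13-17 | P6 17-21 | P7 21-23 | P8 23-27 | P3 27-31 | P4 31-32 | P5 32-36 | P6 36-40 | P8 40-44 | P5 44-48 | P6 48-52 | P8 52-60 |
Completion: P1=3  P2=5  P3=31  P4=32  P5=48  P6=52  P7=23  P8=60
Waiting(P6) = turnaround − burst = 52 − 12 = 40

40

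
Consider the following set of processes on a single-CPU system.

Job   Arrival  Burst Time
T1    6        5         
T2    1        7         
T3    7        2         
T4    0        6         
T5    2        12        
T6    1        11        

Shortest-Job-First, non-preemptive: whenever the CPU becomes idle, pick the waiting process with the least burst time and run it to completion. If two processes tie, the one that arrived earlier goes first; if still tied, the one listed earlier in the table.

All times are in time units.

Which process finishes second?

T1

Schedule: | T4 0-6 | T1 6-11 | T3 11-13 | T2 13-20 | T6 20-31 | T5 31-43 |
Completion: T1=11  T2=20  T3=13  T4=6  T5=43  T6=31
Finish order: T4 → T1 → T3 → T2 → T6 → T5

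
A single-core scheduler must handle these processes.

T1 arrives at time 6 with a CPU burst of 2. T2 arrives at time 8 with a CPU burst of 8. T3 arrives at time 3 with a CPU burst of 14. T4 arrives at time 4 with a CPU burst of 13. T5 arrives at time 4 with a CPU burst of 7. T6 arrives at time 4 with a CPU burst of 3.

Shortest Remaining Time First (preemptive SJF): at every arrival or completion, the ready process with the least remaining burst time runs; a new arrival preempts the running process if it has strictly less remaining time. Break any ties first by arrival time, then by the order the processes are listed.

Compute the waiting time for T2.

Gantt: | idle 0-3 | T3 3-4 | T6 4-7 | T1 7-9 | T5 9-16 | T2 16-24 | T3 24-37 | T4 37-50 |
Completion: T1=9  T2=24  T3=37  T4=50  T5=16  T6=7
Waiting(T2) = turnaround − burst = 16 − 8 = 8

8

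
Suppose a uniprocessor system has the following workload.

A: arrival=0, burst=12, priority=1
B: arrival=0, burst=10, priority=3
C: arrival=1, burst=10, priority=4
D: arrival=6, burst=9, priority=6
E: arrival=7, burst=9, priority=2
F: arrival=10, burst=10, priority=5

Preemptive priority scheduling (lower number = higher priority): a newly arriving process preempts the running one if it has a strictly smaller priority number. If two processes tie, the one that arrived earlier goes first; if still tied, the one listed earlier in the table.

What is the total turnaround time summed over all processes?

Schedule: | A 0-12 | E 12-21 | B 21-31 | C 31-41 | F 41-51 | D 51-60 |
Completion: A=12  B=31  C=41  D=60  E=21  F=51
Turnaround = completion − arrival: A=12, B=31, C=40, D=54, E=14, F=41
Total turnaround = 12 + 31 + 40 + 54 + 14 + 41 = 192

192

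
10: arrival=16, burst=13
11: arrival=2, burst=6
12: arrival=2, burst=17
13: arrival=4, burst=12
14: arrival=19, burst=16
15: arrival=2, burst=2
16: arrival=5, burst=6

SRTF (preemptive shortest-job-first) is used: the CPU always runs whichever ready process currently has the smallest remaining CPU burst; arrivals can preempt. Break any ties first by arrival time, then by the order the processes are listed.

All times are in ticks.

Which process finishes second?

11

Gantt: | idle 0-2 | 15 2-4 | 11 4-10 | 16 10-16 | 13 16-28 | 10 28-41 | 14 41-57 | 12 57-74 |
Completion: 10=41  11=10  12=74  13=28  14=57  15=4  16=16
Turnaround (C−A): 10=25  11=8  12=72  13=24  14=38  15=2  16=11
Finish order: 15 → 11 → 16 → 13 → 10 → 14 → 12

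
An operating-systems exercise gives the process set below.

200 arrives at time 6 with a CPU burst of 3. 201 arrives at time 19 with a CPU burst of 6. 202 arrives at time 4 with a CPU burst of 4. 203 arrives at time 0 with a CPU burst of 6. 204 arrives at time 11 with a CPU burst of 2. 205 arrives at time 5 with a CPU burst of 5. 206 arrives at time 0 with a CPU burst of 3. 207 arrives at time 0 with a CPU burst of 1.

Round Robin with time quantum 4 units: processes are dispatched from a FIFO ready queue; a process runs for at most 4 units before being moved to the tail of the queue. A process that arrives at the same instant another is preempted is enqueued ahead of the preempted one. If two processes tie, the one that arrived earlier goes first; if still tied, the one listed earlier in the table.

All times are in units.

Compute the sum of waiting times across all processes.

64

Gantt: | 203 0-4 | 206 4-7 | 207 7-8 | 202 8-12 | 203 12-14 | 205 14-18 | 200 18-21 | 204 21-23 | 205 23-24 | 201 24-30 |
Completion: 200=21  201=30  202=12  203=14  204=23  205=24  206=7  207=8
Turnaround (C−A): 200=15  201=11  202=8  203=14  204=12  205=19  206=7  207=8
Waiting = turnaround − burst: 200=12, 201=5, 202=4, 203=8, 204=10, 205=14, 206=4, 207=7
Total waiting = 12 + 5 + 4 + 8 + 10 + 14 + 4 + 7 = 64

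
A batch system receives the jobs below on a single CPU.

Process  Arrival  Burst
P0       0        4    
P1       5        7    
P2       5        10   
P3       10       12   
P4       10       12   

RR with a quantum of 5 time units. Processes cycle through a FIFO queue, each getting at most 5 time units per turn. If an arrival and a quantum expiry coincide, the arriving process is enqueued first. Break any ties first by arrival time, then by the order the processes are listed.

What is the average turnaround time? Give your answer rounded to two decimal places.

24.60

Timeline: | P0 0-4 | idle 4-5 | P1 5-10 | P2 10-15 | P3 15-20 | P4 20-25 | P1 25-27 | P2 27-32 | P3 32-37 | P4 37-42 | P3 42-44 | P4 44-46 |
Completion: P0=4  P1=27  P2=32  P3=44  P4=46
Turnaround times: P0=4, P1=22, P2=27, P3=34, P4=36
Average turnaround = (4+22+27+34+36) / 5 = 123/5 = 24.60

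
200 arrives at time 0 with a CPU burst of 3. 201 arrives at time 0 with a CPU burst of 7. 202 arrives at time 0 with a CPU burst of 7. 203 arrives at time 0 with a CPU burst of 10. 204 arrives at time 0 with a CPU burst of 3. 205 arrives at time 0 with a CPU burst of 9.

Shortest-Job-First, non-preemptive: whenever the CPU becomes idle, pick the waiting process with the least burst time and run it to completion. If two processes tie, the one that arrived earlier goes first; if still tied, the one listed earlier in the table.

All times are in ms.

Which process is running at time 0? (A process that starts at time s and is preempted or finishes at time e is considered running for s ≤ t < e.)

Schedule: | 200 0-3 | 204 3-6 | 201 6-13 | 202 13-20 | 205 20-29 | 203 29-39 |
Completion: 200=3  201=13  202=20  203=39  204=6  205=29

200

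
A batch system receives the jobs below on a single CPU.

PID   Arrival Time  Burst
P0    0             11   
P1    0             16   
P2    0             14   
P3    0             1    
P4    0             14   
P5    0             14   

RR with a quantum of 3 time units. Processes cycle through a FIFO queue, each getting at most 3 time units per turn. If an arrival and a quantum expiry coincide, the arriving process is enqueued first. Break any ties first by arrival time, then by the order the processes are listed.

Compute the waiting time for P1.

Timeline: | P0 0-3 | P1 3-6 | P2 6-9 | P3 9-10 | P4 10-13 | P5 13-16 | P0 16-19 | P1 19-22 | P2 22-25 | P4 25-28 | P5 28-31 | P0 31-34 | P1 34-37 | P2 37-40 | P4 40-43 | P5 43-46 | P0 46-48 | P1 48-51 | P2 51-54 | P4 54-57 | P5 57-60 | P1 60-63 | P2 63-65 | P4 65-67 | P5 67-69 | P1 69-70 |
Completion: P0=48  P1=70  P2=65  P3=10  P4=67  P5=69
Turnaround (C−A): P0=48  P1=70  P2=65  P3=10  P4=67  P5=69
Waiting(P1) = turnaround − burst = 70 − 16 = 54

54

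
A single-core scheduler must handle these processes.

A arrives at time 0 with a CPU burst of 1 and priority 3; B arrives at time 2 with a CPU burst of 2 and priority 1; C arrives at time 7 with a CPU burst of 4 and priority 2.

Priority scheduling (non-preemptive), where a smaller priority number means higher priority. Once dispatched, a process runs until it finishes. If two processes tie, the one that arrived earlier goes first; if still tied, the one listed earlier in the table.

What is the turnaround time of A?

1

Schedule: | A 0-1 | idle 1-2 | B 2-4 | idle 4-7 | C 7-11 |
Completion: A=1  B=4  C=11
Turnaround(A) = completion − arrival = 1 − 0 = 1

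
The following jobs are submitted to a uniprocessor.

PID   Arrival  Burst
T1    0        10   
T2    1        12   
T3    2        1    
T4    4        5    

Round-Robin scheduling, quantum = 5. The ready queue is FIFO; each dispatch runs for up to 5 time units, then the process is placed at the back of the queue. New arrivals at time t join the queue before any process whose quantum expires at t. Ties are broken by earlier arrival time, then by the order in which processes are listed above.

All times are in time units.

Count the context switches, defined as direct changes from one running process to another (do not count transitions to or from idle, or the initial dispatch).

5

Schedule: | T1 0-5 | T2 5-10 | T3 10-11 | T4 11-16 | T1 16-21 | T2 21-28 |
Completion: T1=21  T2=28  T3=11  T4=16
Turnaround (C−A): T1=21  T2=27  T3=9  T4=12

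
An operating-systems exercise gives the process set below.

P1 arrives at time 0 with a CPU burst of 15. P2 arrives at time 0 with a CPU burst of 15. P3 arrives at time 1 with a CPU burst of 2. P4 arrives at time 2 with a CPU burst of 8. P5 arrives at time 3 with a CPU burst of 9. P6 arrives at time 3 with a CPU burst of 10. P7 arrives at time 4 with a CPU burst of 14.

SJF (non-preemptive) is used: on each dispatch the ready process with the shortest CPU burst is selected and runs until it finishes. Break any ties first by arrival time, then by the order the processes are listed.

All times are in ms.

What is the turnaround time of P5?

31

Timeline: | P1 0-15 | P3 15-17 | P4 17-25 | P5 25-34 | P6 34-44 | P7 44-58 | P2 58-73 |
Completion: P1=15  P2=73  P3=17  P4=25  P5=34  P6=44  P7=58
Turnaround (C−A): P1=15  P2=73  P3=16  P4=23  P5=31  P6=41  P7=54
Turnaround(P5) = completion − arrival = 34 − 3 = 31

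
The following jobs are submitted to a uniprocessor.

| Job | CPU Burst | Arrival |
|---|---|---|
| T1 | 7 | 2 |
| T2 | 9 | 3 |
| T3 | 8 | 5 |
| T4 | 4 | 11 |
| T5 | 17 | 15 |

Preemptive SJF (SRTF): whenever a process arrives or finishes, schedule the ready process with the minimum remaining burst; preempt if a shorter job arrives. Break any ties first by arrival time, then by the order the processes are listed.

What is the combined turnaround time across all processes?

86

Schedule: | idle 0-2 | T1 2-9 | T3 9-11 | T4 11-15 | T3 15-21 | T2 21-30 | T5 30-47 |
Completion: T1=9  T2=30  T3=21  T4=15  T5=47
Turnaround = completion − arrival: T1=7, T2=27, T3=16, T4=4, T5=32
Total turnaround = 7 + 27 + 16 + 4 + 32 = 86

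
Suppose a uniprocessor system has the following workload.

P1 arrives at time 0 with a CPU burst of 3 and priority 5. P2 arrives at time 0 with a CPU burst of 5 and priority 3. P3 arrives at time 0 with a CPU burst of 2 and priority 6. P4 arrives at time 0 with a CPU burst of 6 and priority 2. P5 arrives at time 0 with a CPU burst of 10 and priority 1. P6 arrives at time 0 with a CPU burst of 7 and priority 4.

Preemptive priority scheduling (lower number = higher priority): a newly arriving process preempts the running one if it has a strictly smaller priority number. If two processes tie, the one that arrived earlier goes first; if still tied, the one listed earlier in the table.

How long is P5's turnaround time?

10

Schedule: | P5 0-10 | P4 10-16 | P2 16-21 | P6 21-28 | P1 28-31 | P3 31-33 |
Completion: P1=31  P2=21  P3=33  P4=16  P5=10  P6=28
Turnaround (C−A): P1=31  P2=21  P3=33  P4=16  P5=10  P6=28
Turnaround(P5) = completion − arrival = 10 − 0 = 10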